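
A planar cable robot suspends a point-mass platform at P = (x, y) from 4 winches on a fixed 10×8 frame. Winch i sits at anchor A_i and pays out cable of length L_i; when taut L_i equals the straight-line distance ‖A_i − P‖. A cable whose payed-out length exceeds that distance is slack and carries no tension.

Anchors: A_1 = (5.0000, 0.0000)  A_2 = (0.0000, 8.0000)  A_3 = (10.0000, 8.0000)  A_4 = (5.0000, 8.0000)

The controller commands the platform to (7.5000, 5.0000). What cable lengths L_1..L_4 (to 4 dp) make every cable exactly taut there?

(5.5902, 8.0777, 3.9051, 3.9051)

L_1 = √((5.0000−7.5000)² + (0.0000−5.0000)²) = 5.5902
L_2 = √((0.0000−7.5000)² + (8.0000−5.0000)²) = 8.0777
L_3 = √((10.0000−7.5000)² + (8.0000−5.0000)²) = 3.9051
L_4 = √((5.0000−7.5000)² + (8.0000−5.0000)²) = 3.9051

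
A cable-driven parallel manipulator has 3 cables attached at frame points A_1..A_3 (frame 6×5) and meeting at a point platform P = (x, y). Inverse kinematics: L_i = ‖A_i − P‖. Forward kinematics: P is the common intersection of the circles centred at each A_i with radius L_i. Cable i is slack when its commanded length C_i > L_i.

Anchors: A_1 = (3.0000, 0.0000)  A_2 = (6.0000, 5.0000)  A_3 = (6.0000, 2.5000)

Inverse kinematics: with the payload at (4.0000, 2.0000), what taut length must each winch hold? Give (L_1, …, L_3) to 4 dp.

(2.2361, 3.6056, 2.0616)

L_1: Δ = A_1−P = (-1.0000, -2.0000) → ‖Δ‖ = √5.0000 = 2.2361
L_2: Δ = A_2−P = (2.0000, 3.0000) → ‖Δ‖ = √13.0000 = 3.6056
L_3: Δ = A_3−P = (2.0000, 0.5000) → ‖Δ‖ = √4.2500 = 2.0616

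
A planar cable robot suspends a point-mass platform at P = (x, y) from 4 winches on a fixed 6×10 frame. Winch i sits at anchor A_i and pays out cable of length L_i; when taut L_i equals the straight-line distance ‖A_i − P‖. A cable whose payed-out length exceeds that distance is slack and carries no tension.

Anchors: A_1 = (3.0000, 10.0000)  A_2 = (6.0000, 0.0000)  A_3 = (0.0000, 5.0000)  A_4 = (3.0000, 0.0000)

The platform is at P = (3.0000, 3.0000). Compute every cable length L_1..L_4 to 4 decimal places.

L_1 = √((3.0000−3.0000)² + (10.0000−3.0000)²) = 7.0000
L_2 = √((6.0000−3.0000)² + (0.0000−3.0000)²) = 4.2426
L_3 = √((0.0000−3.0000)² + (5.0000−3.0000)²) = 3.6056
L_4 = √((3.0000−3.0000)² + (0.0000−3.0000)²) = 3.0000

(7.0000, 4.2426, 3.6056, 3.0000)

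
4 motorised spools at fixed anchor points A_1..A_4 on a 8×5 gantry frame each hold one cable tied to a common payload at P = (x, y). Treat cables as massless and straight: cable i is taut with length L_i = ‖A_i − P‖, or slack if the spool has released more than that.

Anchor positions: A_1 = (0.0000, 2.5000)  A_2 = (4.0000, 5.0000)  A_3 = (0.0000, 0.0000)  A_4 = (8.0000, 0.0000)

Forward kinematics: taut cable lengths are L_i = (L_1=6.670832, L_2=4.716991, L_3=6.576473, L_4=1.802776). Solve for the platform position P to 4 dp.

each cable: (A_i−P)·(A_i−P) = L_i²; let q_i = ‖A_i‖²−L_i²
q_1 = 0.0000+6.2500−44.5000 = -38.2500
row 1: -8.0000x − 5.0000y = -57.0000  (q_2=18.7500)
row 2: 0.0000x + 5.0000y = 5.0000  (q_3=-43.2500)
row 3: -16.0000x + 5.0000y = -99.0000  (q_4=60.7500)
Cramer on rows 1–2 → x = 6.5000, y = 1.0000
check cable 4: ‖A_4−P‖² = 3.2500 ≈ L_4² = 3.2500 ✓

(6.5000, 1.0000)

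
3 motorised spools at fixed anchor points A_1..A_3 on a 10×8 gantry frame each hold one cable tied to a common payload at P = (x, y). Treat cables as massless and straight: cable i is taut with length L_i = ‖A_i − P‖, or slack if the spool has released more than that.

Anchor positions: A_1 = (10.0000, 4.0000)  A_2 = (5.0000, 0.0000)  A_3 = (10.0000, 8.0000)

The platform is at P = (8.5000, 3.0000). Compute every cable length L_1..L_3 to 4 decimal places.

(1.8028, 4.6098, 5.2202)

cable 1: Δx=1.5000, Δy=1.0000; L_1 = √(Δx²+Δy²) = 1.8028
cable 2: Δx=-3.5000, Δy=-3.0000; L_2 = √(Δx²+Δy²) = 4.6098
cable 3: Δx=1.5000, Δy=5.0000; L_3 = √(Δx²+Δy²) = 5.2202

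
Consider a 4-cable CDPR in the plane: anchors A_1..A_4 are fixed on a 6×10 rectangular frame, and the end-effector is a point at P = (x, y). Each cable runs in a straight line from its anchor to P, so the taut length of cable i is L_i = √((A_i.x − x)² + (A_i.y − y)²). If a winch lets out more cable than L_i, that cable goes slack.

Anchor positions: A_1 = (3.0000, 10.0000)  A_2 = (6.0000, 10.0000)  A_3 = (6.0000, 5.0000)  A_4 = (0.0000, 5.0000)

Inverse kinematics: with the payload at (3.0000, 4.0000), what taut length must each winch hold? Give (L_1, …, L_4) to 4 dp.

(6.0000, 6.7082, 3.1623, 3.1623)

L_1: Δ = A_1−P = (0.0000, 6.0000) → ‖Δ‖ = √36.0000 = 6.0000
L_2: Δ = A_2−P = (3.0000, 6.0000) → ‖Δ‖ = √45.0000 = 6.7082
L_3: Δ = A_3−P = (3.0000, 1.0000) → ‖Δ‖ = √10.0000 = 3.1623
L_4: Δ = A_4−P = (-3.0000, 1.0000) → ‖Δ‖ = √10.0000 = 3.1623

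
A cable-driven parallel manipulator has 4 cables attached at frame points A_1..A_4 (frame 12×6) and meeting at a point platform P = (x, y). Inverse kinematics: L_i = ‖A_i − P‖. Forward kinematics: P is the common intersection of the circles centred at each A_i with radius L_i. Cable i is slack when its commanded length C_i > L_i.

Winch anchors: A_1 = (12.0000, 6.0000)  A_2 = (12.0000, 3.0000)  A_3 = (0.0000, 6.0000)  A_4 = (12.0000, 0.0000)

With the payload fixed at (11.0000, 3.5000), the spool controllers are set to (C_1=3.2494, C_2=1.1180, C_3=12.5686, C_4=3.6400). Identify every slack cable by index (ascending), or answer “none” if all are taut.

cable 1: L_1 = ‖A_1−P‖ = 2.6926;  C_1 = 3.2494 → slack
cable 2: L_2 = ‖A_2−P‖ = 1.1180;  C_2 = 1.1180 → taut
cable 3: L_3 = ‖A_3−P‖ = 11.2805;  C_3 = 12.5686 → slack
cable 4: L_4 = ‖A_4−P‖ = 3.6401;  C_4 = 3.6400 → taut

1, 3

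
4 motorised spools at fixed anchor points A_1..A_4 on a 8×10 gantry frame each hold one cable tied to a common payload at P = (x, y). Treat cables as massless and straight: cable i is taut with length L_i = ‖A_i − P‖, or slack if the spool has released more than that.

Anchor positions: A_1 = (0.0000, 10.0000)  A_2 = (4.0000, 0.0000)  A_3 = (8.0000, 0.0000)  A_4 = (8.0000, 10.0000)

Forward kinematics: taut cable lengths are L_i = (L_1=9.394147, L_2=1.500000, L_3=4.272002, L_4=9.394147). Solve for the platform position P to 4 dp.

expand ‖A_i−P‖²=L_i² and subtract eq 1 (c_i ≔ ‖A_i‖²−L_i²)
c_1 = 0.0000+100.0000−88.2500 = 11.7500
eq1−eq2 → [-8.0000  20.0000]·P = -2.0000
eq1−eq3 → [-16.0000  20.0000]·P = -34.0000
eq1−eq4 → [-16.0000  0.0000]·P = -64.0000
2×2 solve → P = (4.0000, 1.5000)
check cable 4: ‖A_4−P‖² = 88.2500 ≈ L_4² = 88.2500 ✓

(4.0000, 1.5000)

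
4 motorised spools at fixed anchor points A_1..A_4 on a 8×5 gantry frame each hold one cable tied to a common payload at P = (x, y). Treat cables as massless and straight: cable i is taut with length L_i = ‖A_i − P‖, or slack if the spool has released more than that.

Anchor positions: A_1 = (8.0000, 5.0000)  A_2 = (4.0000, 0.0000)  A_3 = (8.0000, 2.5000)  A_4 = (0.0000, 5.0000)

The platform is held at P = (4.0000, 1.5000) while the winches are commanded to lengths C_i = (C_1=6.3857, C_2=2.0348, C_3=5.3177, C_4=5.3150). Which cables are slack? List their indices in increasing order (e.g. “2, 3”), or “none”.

1, 2, 3

cable 1: √((4.0000)²+(3.5000)²)=5.3151, C_1=6.3857: slack
cable 2: √((0.0000)²+(-1.5000)²)=1.5000, C_2=2.0348: slack
cable 3: √((4.0000)²+(1.0000)²)=4.1231, C_3=5.3177: slack
cable 4: √((-4.0000)²+(3.5000)²)=5.3151, C_4=5.3150: taut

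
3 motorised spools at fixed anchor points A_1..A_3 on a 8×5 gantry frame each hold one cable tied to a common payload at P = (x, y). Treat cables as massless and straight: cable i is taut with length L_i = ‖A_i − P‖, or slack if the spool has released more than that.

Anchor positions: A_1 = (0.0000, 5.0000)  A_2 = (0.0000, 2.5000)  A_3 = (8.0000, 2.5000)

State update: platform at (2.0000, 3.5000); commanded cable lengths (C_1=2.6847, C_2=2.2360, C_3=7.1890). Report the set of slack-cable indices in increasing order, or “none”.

cable 1: L_1 = ‖A_1−P‖ = 2.5000;  C_1 = 2.6847 → slack
cable 2: L_2 = ‖A_2−P‖ = 2.2361;  C_2 = 2.2360 → taut
cable 3: L_3 = ‖A_3−P‖ = 6.0828;  C_3 = 7.1890 → slack

1, 3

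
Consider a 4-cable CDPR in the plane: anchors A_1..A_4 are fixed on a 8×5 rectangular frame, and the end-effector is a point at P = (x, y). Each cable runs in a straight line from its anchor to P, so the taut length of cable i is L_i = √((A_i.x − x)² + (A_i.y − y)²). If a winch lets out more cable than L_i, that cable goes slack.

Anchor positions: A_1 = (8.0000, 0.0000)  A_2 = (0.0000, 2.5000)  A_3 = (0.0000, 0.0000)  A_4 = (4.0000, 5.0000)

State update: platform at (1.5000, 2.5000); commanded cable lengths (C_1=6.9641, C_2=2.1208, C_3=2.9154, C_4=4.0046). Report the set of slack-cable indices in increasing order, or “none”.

cable 1: L_1 = ‖A_1−P‖ = 6.9642;  C_1 = 6.9641 → taut
cable 2: L_2 = ‖A_2−P‖ = 1.5000;  C_2 = 2.1208 → slack
cable 3: L_3 = ‖A_3−P‖ = 2.9155;  C_3 = 2.9154 → taut
cable 4: L_4 = ‖A_4−P‖ = 3.5355;  C_4 = 4.0046 → slack

2, 4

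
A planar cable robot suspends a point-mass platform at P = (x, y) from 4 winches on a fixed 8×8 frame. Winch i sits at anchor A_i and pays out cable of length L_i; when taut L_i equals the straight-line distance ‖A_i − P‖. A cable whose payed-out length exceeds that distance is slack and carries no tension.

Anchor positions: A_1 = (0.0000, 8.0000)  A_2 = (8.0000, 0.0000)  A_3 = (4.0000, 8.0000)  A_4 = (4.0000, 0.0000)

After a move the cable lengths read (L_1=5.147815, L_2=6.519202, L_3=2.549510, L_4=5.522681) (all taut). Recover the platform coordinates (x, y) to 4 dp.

circle eqns → linear via eq_j − eq_1; set c_j = A_j·A_j − L_j²
c_1 = 0.0000+64.0000−26.5000 = 37.5000
-16.0000·x + 16.0000·y = c_1−c_2 = 16.0000
-8.0000·x + 0.0000·y = c_1−c_3 = -36.0000
-8.0000·x + 16.0000·y = c_1−c_4 = 52.0000
solve first two rows → x=4.5000, y=5.5000
check cable 4: ‖A_4−P‖² = 30.5000 ≈ L_4² = 30.5000 ✓

(4.5000, 5.5000)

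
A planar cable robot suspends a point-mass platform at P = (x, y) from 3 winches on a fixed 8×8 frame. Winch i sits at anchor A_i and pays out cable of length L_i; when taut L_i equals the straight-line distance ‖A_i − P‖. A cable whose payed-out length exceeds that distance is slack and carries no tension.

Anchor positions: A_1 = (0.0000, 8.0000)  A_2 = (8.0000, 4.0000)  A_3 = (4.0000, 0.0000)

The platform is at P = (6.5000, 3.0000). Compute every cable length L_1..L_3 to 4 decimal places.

cable 1: Δx=-6.5000, Δy=5.0000; L_1 = √(Δx²+Δy²) = 8.2006
cable 2: Δx=1.5000, Δy=1.0000; L_2 = √(Δx²+Δy²) = 1.8028
cable 3: Δx=-2.5000, Δy=-3.0000; L_3 = √(Δx²+Δy²) = 3.9051

(8.2006, 1.8028, 3.9051)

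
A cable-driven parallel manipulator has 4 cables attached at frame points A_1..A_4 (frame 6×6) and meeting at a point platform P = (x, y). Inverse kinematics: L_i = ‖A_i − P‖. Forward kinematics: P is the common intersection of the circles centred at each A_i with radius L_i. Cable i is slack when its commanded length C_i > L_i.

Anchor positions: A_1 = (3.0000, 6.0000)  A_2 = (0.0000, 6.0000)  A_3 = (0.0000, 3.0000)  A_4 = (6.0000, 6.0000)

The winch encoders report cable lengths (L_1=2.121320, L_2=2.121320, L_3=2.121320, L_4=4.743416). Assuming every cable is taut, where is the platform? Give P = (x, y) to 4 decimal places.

each cable: (A_i−P)·(A_i−P) = L_i²; let k_i = ‖A_i‖²−L_i²
k_1 = 9.0000+36.0000−4.5000 = 40.5000
row 1: 6.0000x + 0.0000y = 9.0000  (k_2=31.5000)
row 2: 6.0000x + 6.0000y = 36.0000  (k_3=4.5000)
row 3: -6.0000x + 0.0000y = -9.0000  (k_4=49.5000)
Cramer on rows 1–2 → x = 1.5000, y = 4.5000
check cable 4: ‖A_4−P‖² = 22.5000 ≈ L_4² = 22.5000 ✓

(1.5000, 4.5000)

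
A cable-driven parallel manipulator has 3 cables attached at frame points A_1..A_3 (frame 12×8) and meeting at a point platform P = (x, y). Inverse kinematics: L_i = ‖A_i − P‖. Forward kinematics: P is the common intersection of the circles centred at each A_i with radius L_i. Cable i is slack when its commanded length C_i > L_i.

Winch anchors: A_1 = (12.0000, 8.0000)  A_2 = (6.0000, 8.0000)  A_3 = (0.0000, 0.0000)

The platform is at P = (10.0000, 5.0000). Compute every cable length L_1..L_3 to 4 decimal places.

L_1 = √((12.0000−10.0000)² + (8.0000−5.0000)²) = 3.6056
L_2 = √((6.0000−10.0000)² + (8.0000−5.0000)²) = 5.0000
L_3 = √((0.0000−10.0000)² + (0.0000−5.0000)²) = 11.1803

(3.6056, 5.0000, 11.1803)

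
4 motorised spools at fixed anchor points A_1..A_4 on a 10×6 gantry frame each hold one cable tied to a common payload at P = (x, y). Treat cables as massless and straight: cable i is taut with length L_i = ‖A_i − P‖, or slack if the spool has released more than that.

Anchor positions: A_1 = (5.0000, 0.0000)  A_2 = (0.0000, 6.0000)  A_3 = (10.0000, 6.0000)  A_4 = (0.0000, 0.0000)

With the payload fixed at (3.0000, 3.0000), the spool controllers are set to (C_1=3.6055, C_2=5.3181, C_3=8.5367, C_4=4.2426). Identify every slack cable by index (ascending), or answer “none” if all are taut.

i=1: geometric 3.6056 vs commanded 3.6055 ⇒ taut
i=2: geometric 4.2426 vs commanded 5.3181 ⇒ slack
i=3: geometric 7.6158 vs commanded 8.5367 ⇒ slack
i=4: geometric 4.2426 vs commanded 4.2426 ⇒ taut

2, 3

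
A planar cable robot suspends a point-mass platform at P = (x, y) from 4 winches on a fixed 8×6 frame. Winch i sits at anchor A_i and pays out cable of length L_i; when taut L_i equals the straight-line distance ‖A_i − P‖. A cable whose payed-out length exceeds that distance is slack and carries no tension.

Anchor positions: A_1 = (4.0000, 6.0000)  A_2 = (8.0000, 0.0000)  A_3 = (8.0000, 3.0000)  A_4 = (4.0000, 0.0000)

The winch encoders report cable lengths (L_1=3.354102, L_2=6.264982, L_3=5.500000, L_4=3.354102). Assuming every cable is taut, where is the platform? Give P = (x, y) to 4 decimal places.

each cable: (A_i−P)·(A_i−P) = L_i²; let k_i = ‖A_i‖²−L_i²
k_1 = 16.0000+36.0000−11.2500 = 40.7500
row 1: -8.0000x + 12.0000y = 16.0000  (k_2=24.7500)
row 2: -8.0000x + 6.0000y = -2.0000  (k_3=42.7500)
row 3: 0.0000x + 12.0000y = 36.0000  (k_4=4.7500)
Cramer on rows 1–2 → x = 2.5000, y = 3.0000
check cable 4: ‖A_4−P‖² = 11.2500 ≈ L_4² = 11.2500 ✓

(2.5000, 3.0000)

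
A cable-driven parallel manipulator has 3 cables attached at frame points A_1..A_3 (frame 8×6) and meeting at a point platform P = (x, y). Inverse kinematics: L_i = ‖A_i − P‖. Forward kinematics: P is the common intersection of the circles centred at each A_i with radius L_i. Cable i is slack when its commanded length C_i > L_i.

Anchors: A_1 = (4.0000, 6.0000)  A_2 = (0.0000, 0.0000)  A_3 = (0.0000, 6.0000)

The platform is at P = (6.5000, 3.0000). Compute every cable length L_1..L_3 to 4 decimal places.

L_1 = √((4.0000−6.5000)² + (6.0000−3.0000)²) = 3.9051
L_2 = √((0.0000−6.5000)² + (0.0000−3.0000)²) = 7.1589
L_3 = √((0.0000−6.5000)² + (6.0000−3.0000)²) = 7.1589

(3.9051, 7.1589, 7.1589)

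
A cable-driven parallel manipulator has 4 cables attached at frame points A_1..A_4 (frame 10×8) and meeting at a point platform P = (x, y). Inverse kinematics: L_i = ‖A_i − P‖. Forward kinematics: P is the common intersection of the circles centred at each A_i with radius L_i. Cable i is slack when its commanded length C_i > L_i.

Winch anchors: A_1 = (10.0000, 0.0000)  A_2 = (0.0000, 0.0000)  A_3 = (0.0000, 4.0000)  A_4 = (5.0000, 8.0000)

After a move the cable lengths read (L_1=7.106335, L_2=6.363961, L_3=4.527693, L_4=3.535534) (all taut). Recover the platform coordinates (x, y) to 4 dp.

(4.5000, 4.5000)

expand ‖A_i−P‖²=L_i² and subtract eq 1 (k_i ≔ ‖A_i‖²−L_i²)
k_1 = 100.0000+0.0000−50.5000 = 49.5000
eq1−eq2 → [20.0000  0.0000]·P = 90.0000
eq1−eq3 → [20.0000  -8.0000]·P = 54.0000
eq1−eq4 → [10.0000  -16.0000]·P = -27.0000
2×2 solve → P = (4.5000, 4.5000)
check cable 4: ‖A_4−P‖² = 12.5000 ≈ L_4² = 12.5000 ✓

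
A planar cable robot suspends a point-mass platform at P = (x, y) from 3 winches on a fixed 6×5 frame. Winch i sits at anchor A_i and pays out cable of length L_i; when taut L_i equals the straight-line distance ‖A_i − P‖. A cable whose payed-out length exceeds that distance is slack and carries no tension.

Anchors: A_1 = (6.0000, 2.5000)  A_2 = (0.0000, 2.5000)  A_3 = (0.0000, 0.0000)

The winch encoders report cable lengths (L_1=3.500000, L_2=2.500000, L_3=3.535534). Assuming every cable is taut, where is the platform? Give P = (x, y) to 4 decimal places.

(2.5000, 2.5000)

circle eqns → linear via eq_j − eq_1; set k_j = A_j·A_j − L_j²
k_1 = 36.0000+6.2500−12.2500 = 30.0000
12.0000·x + 0.0000·y = k_1−k_2 = 30.0000
12.0000·x + 5.0000·y = k_1−k_3 = 42.5000
solve first two rows → x=2.5000, y=2.5000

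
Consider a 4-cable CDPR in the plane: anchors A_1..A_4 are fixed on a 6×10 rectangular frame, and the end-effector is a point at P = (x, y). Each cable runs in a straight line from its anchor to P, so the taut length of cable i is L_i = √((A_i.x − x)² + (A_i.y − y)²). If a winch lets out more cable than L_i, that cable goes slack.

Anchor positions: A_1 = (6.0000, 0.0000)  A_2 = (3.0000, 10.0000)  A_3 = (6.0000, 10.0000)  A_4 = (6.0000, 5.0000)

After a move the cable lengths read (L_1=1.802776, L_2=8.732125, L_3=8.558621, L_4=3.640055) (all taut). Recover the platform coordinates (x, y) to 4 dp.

each cable: (A_i−P)·(A_i−P) = L_i²; let k_i = ‖A_i‖²−L_i²
k_1 = 36.0000+0.0000−3.2500 = 32.7500
row 1: 6.0000x − 20.0000y = 0.0000  (k_2=32.7500)
row 2: 0.0000x − 20.0000y = -30.0000  (k_3=62.7500)
row 3: 0.0000x − 10.0000y = -15.0000  (k_4=47.7500)
Cramer on rows 1–2 → x = 5.0000, y = 1.5000
check cable 4: ‖A_4−P‖² = 13.2500 ≈ L_4² = 13.2500 ✓

(5.0000, 1.5000)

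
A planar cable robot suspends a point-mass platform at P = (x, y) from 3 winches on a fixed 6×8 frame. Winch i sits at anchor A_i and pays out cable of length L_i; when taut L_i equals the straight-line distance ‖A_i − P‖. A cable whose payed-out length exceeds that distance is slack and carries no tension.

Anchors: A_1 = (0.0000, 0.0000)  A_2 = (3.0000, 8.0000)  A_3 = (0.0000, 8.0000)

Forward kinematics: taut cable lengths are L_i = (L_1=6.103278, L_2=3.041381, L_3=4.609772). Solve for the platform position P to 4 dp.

(3.5000, 5.0000)

expand ‖A_i−P‖²=L_i² and subtract eq 1 (q_i ≔ ‖A_i‖²−L_i²)
q_1 = 0.0000+0.0000−37.2500 = -37.2500
eq1−eq2 → [-6.0000  -16.0000]·P = -101.0000
eq1−eq3 → [0.0000  -16.0000]·P = -80.0000
2×2 solve → P = (3.5000, 5.0000)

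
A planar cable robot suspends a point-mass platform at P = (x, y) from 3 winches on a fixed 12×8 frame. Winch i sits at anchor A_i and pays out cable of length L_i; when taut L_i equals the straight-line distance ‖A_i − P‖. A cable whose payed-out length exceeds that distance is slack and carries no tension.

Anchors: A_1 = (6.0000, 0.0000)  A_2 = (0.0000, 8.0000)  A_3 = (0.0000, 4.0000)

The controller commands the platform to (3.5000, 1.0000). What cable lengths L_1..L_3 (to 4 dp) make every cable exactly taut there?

(2.6926, 7.8262, 4.6098)

L_1 = √((6.0000−3.5000)² + (0.0000−1.0000)²) = 2.6926
L_2 = √((0.0000−3.5000)² + (8.0000−1.0000)²) = 7.8262
L_3 = √((0.0000−3.5000)² + (4.0000−1.0000)²) = 4.6098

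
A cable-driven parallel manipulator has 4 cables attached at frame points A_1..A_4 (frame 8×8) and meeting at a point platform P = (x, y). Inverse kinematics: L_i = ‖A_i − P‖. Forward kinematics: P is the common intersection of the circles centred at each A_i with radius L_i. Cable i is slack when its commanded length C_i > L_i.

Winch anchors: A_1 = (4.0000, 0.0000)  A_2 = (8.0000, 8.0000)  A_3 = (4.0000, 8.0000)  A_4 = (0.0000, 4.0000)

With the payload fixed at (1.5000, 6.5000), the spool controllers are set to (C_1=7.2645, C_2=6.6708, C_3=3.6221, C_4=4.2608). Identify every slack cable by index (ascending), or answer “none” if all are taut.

1, 3, 4

cable 1: L_1 = ‖A_1−P‖ = 6.9642;  C_1 = 7.2645 → slack
cable 2: L_2 = ‖A_2−P‖ = 6.6708;  C_2 = 6.6708 → taut
cable 3: L_3 = ‖A_3−P‖ = 2.9155;  C_3 = 3.6221 → slack
cable 4: L_4 = ‖A_4−P‖ = 2.9155;  C_4 = 4.2608 → slack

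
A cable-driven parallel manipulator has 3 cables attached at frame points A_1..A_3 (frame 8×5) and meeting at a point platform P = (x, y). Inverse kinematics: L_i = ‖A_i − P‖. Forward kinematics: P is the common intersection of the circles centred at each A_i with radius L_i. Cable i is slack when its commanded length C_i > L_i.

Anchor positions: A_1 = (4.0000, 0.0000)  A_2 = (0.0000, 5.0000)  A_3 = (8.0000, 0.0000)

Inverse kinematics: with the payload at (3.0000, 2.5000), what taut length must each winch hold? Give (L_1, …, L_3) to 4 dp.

(2.6926, 3.9051, 5.5902)

L_1 = √((4.0000−3.0000)² + (0.0000−2.5000)²) = 2.6926
L_2 = √((0.0000−3.0000)² + (5.0000−2.5000)²) = 3.9051
L_3 = √((8.0000−3.0000)² + (0.0000−2.5000)²) = 5.5902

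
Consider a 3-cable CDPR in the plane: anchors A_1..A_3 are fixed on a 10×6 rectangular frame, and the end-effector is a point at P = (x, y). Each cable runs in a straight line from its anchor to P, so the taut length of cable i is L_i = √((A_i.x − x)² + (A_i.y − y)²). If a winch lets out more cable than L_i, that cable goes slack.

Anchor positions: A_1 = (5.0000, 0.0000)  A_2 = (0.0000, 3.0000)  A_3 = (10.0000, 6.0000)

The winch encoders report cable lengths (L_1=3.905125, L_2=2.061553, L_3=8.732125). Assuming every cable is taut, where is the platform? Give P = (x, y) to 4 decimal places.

(2.0000, 2.5000)

expand ‖A_i−P‖²=L_i² and subtract eq 1 (q_i ≔ ‖A_i‖²−L_i²)
q_1 = 25.0000+0.0000−15.2500 = 9.7500
eq1−eq2 → [10.0000  -6.0000]·P = 5.0000
eq1−eq3 → [-10.0000  -12.0000]·P = -50.0000
2×2 solve → P = (2.0000, 2.5000)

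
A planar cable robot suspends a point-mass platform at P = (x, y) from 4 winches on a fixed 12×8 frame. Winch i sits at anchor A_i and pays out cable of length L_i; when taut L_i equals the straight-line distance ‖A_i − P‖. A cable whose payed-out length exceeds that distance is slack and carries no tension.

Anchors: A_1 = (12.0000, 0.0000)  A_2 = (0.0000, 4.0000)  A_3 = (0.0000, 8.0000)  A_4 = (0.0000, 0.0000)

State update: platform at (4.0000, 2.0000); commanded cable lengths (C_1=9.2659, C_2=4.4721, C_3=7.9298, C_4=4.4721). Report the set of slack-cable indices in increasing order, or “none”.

cable 1: L_1 = ‖A_1−P‖ = 8.2462;  C_1 = 9.2659 → slack
cable 2: L_2 = ‖A_2−P‖ = 4.4721;  C_2 = 4.4721 → taut
cable 3: L_3 = ‖A_3−P‖ = 7.2111;  C_3 = 7.9298 → slack
cable 4: L_4 = ‖A_4−P‖ = 4.4721;  C_4 = 4.4721 → taut

1, 3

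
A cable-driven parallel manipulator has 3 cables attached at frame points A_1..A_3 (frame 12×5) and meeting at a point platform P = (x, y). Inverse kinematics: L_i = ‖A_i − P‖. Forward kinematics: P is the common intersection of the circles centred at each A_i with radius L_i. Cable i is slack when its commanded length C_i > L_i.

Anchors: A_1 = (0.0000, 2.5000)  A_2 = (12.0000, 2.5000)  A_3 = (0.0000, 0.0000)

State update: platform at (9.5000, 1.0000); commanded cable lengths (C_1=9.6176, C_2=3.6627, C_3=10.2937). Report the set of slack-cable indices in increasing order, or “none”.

i=1: geometric 9.6177 vs commanded 9.6176 ⇒ taut
i=2: geometric 2.9155 vs commanded 3.6627 ⇒ slack
i=3: geometric 9.5525 vs commanded 10.2937 ⇒ slack

2, 3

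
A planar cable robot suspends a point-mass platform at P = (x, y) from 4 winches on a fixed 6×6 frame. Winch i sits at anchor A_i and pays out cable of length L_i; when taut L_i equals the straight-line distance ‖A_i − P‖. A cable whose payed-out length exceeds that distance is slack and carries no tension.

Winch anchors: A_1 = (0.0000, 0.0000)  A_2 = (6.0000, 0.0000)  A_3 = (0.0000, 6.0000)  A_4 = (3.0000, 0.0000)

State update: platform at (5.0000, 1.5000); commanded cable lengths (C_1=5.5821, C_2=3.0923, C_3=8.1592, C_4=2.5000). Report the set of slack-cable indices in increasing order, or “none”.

1, 2, 3

cable 1: √((-5.0000)²+(-1.5000)²)=5.2202, C_1=5.5821: slack
cable 2: √((1.0000)²+(-1.5000)²)=1.8028, C_2=3.0923: slack
cable 3: √((-5.0000)²+(4.5000)²)=6.7268, C_3=8.1592: slack
cable 4: √((-2.0000)²+(-1.5000)²)=2.5000, C_4=2.5000: taut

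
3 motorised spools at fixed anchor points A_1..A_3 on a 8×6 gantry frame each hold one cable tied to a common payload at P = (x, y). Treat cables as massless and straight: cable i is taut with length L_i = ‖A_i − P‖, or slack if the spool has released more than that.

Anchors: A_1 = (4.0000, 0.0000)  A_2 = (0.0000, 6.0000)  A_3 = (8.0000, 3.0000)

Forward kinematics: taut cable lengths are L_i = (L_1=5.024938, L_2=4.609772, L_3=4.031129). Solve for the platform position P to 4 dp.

(4.5000, 5.0000)

expand ‖A_i−P‖²=L_i² and subtract eq 1 (k_i ≔ ‖A_i‖²−L_i²)
k_1 = 16.0000+0.0000−25.2500 = -9.2500
eq1−eq2 → [8.0000  -12.0000]·P = -24.0000
eq1−eq3 → [-8.0000  -6.0000]·P = -66.0000
2×2 solve → P = (4.5000, 5.0000)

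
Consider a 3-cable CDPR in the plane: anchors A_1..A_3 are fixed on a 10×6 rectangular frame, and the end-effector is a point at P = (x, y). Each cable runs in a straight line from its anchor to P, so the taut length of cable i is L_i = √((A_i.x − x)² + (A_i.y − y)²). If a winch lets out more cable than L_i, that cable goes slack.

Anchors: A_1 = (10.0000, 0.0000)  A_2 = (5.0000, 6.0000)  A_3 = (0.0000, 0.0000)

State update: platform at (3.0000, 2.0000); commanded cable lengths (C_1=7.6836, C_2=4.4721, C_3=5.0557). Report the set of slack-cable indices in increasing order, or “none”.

cable 1: √((7.0000)²+(-2.0000)²)=7.2801, C_1=7.6836: slack
cable 2: √((2.0000)²+(4.0000)²)=4.4721, C_2=4.4721: taut
cable 3: √((-3.0000)²+(-2.0000)²)=3.6056, C_3=5.0557: slack

1, 3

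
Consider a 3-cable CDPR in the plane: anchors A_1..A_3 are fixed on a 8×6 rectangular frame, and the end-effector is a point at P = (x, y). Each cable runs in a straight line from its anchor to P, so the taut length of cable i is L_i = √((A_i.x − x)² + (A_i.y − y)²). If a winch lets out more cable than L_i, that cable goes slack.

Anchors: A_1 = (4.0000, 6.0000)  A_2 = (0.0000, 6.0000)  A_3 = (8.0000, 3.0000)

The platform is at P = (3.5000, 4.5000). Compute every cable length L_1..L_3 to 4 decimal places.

L_1: Δ = A_1−P = (0.5000, 1.5000) → ‖Δ‖ = √2.5000 = 1.5811
L_2: Δ = A_2−P = (-3.5000, 1.5000) → ‖Δ‖ = √14.5000 = 3.8079
L_3: Δ = A_3−P = (4.5000, -1.5000) → ‖Δ‖ = √22.5000 = 4.7434

(1.5811, 3.8079, 4.7434)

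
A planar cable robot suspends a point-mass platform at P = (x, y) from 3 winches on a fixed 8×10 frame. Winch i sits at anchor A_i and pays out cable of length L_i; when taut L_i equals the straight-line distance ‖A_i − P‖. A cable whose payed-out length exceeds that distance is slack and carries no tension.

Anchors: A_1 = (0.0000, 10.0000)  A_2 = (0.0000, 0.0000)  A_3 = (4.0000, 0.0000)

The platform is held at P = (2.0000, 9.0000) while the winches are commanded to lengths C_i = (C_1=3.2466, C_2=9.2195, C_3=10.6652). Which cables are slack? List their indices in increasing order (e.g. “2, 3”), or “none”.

i=1: geometric 2.2361 vs commanded 3.2466 ⇒ slack
i=2: geometric 9.2195 vs commanded 9.2195 ⇒ taut
i=3: geometric 9.2195 vs commanded 10.6652 ⇒ slack

1, 3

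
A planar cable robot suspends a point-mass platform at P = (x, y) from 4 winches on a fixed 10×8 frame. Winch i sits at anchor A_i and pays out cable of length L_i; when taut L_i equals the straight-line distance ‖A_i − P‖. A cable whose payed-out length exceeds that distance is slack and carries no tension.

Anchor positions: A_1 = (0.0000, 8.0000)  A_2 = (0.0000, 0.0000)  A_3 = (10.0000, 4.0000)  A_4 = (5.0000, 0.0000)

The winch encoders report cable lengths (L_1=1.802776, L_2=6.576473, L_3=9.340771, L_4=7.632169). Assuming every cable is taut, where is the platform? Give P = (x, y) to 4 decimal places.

(1.0000, 6.5000)

circle eqns → linear via eq_j − eq_1; set c_j = A_j·A_j − L_j²
c_1 = 0.0000+64.0000−3.2500 = 60.7500
0.0000·x + 16.0000·y = c_1−c_2 = 104.0000
-20.0000·x + 8.0000·y = c_1−c_3 = 32.0000
-10.0000·x + 16.0000·y = c_1−c_4 = 94.0000
solve first two rows → x=1.0000, y=6.5000
check cable 4: ‖A_4−P‖² = 58.2500 ≈ L_4² = 58.2500 ✓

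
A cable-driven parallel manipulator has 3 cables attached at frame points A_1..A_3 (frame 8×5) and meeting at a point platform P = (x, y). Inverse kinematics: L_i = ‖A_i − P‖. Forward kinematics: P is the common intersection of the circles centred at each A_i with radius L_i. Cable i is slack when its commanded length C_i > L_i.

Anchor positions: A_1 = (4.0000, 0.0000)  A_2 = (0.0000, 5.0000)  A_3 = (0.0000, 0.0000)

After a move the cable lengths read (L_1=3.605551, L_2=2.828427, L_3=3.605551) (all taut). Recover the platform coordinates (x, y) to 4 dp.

expand ‖A_i−P‖²=L_i² and subtract eq 1 (k_i ≔ ‖A_i‖²−L_i²)
k_1 = 16.0000+0.0000−13.0000 = 3.0000
eq1−eq2 → [8.0000  -10.0000]·P = -14.0000
eq1−eq3 → [8.0000  0.0000]·P = 16.0000
2×2 solve → P = (2.0000, 3.0000)

(2.0000, 3.0000)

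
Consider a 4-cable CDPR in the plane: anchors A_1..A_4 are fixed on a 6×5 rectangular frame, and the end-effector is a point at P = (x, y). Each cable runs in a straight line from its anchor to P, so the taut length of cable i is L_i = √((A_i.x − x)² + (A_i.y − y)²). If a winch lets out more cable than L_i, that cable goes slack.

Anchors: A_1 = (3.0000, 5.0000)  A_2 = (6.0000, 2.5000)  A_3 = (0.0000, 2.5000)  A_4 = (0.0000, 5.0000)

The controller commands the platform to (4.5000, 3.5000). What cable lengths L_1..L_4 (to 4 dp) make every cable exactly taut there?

L_1 = √((3.0000−4.5000)² + (5.0000−3.5000)²) = 2.1213
L_2 = √((6.0000−4.5000)² + (2.5000−3.5000)²) = 1.8028
L_3 = √((0.0000−4.5000)² + (2.5000−3.5000)²) = 4.6098
L_4 = √((0.0000−4.5000)² + (5.0000−3.5000)²) = 4.7434

(2.1213, 1.8028, 4.6098, 4.7434)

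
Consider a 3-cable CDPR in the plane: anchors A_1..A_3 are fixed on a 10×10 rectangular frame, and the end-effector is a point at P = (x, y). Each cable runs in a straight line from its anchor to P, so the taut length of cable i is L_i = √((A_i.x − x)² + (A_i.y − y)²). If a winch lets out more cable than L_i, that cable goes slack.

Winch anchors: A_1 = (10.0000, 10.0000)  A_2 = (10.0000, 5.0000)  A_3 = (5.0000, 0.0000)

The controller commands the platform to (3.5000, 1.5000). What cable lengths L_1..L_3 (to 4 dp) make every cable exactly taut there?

(10.7005, 7.3824, 2.1213)

L_1: Δ = A_1−P = (6.5000, 8.5000) → ‖Δ‖ = √114.5000 = 10.7005
L_2: Δ = A_2−P = (6.5000, 3.5000) → ‖Δ‖ = √54.5000 = 7.3824
L_3: Δ = A_3−P = (1.5000, -1.5000) → ‖Δ‖ = √4.5000 = 2.1213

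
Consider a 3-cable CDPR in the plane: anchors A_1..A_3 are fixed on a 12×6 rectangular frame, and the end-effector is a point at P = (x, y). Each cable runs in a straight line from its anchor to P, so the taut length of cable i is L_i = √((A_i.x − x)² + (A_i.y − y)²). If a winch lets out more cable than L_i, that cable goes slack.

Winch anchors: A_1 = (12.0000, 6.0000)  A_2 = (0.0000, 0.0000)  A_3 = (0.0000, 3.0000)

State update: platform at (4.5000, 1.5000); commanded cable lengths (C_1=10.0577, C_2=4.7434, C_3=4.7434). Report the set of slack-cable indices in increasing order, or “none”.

1

cable 1: √((7.5000)²+(4.5000)²)=8.7464, C_1=10.0577: slack
cable 2: √((-4.5000)²+(-1.5000)²)=4.7434, C_2=4.7434: taut
cable 3: √((-4.5000)²+(1.5000)²)=4.7434, C_3=4.7434: taut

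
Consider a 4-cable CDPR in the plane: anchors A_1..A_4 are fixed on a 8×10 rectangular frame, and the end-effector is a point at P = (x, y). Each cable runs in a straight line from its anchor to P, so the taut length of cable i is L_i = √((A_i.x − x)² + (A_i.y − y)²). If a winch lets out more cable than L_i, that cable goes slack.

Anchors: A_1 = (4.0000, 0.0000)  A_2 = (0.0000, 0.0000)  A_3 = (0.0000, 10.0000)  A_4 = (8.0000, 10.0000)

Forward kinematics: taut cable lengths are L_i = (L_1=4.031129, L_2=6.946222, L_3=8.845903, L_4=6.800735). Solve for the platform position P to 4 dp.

circle eqns → linear via eq_j − eq_1; set c_j = A_j·A_j − L_j²
c_1 = 16.0000+0.0000−16.2500 = -0.2500
8.0000·x + 0.0000·y = c_1−c_2 = 48.0000
8.0000·x − 20.0000·y = c_1−c_3 = -22.0000
-8.0000·x − 20.0000·y = c_1−c_4 = -118.0000
solve first two rows → x=6.0000, y=3.5000
check cable 4: ‖A_4−P‖² = 46.2500 ≈ L_4² = 46.2500 ✓

(6.0000, 3.5000)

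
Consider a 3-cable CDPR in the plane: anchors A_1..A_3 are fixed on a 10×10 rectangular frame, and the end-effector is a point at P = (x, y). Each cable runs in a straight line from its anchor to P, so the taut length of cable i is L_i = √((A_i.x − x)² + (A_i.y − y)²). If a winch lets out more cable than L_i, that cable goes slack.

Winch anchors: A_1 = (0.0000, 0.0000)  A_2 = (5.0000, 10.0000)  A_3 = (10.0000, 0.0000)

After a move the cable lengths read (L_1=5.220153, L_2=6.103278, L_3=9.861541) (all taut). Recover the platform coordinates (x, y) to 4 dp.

(1.5000, 5.0000)

circle eqns → linear via eq_j − eq_1; set q_j = A_j·A_j − L_j²
q_1 = 0.0000+0.0000−27.2500 = -27.2500
-10.0000·x − 20.0000·y = q_1−q_2 = -115.0000
-20.0000·x + 0.0000·y = q_1−q_3 = -30.0000
solve first two rows → x=1.5000, y=5.0000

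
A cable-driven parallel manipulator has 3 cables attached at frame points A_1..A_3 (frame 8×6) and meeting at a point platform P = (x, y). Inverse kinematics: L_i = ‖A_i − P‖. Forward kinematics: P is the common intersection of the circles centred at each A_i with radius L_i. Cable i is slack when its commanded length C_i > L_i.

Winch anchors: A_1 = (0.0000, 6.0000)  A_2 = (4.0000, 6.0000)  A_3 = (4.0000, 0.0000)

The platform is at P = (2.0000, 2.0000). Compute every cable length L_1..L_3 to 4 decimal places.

cable 1: Δx=-2.0000, Δy=4.0000; L_1 = √(Δx²+Δy²) = 4.4721
cable 2: Δx=2.0000, Δy=4.0000; L_2 = √(Δx²+Δy²) = 4.4721
cable 3: Δx=2.0000, Δy=-2.0000; L_3 = √(Δx²+Δy²) = 2.8284

(4.4721, 4.4721, 2.8284)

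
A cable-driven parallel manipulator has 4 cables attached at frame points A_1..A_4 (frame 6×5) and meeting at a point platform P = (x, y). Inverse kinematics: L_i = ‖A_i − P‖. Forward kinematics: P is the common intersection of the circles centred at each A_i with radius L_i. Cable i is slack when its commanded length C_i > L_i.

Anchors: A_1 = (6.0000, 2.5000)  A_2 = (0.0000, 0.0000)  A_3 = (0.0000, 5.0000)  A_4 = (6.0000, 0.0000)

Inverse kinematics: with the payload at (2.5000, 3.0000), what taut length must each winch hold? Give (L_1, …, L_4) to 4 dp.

(3.5355, 3.9051, 3.2016, 4.6098)

L_1: Δ = A_1−P = (3.5000, -0.5000) → ‖Δ‖ = √12.5000 = 3.5355
L_2: Δ = A_2−P = (-2.5000, -3.0000) → ‖Δ‖ = √15.2500 = 3.9051
L_3: Δ = A_3−P = (-2.5000, 2.0000) → ‖Δ‖ = √10.2500 = 3.2016
L_4: Δ = A_4−P = (3.5000, -3.0000) → ‖Δ‖ = √21.2500 = 4.6098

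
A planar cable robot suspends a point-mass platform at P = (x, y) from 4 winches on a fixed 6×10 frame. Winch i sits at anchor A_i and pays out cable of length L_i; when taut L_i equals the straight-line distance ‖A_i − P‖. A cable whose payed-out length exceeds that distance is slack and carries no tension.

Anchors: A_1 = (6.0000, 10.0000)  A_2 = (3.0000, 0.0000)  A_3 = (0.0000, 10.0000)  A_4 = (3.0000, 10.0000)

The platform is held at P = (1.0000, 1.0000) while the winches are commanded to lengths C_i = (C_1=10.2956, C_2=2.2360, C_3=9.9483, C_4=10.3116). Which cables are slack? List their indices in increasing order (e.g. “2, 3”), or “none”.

i=1: geometric 10.2956 vs commanded 10.2956 ⇒ taut
i=2: geometric 2.2361 vs commanded 2.2360 ⇒ taut
i=3: geometric 9.0554 vs commanded 9.9483 ⇒ slack
i=4: geometric 9.2195 vs commanded 10.3116 ⇒ slack

3, 4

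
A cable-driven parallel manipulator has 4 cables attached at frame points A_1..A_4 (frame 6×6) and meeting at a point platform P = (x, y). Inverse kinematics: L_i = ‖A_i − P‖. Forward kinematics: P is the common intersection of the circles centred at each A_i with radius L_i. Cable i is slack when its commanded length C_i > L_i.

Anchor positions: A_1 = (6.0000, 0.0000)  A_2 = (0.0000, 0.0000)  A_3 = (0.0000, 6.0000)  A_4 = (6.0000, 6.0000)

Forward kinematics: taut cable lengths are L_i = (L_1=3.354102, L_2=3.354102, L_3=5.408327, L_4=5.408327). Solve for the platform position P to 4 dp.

(3.0000, 1.5000)

circle eqns → linear via eq_j − eq_1; set c_j = A_j·A_j − L_j²
c_1 = 36.0000+0.0000−11.2500 = 24.7500
12.0000·x + 0.0000·y = c_1−c_2 = 36.0000
12.0000·x − 12.0000·y = c_1−c_3 = 18.0000
0.0000·x − 12.0000·y = c_1−c_4 = -18.0000
solve first two rows → x=3.0000, y=1.5000
check cable 4: ‖A_4−P‖² = 29.2500 ≈ L_4² = 29.2500 ✓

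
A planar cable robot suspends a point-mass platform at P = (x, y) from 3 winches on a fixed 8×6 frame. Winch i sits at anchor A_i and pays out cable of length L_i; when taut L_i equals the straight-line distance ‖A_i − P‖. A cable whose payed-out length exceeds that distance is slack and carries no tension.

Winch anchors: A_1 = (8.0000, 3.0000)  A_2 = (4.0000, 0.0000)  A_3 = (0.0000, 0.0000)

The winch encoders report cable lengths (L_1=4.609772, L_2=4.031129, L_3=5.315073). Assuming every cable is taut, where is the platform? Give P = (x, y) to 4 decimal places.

each cable: (A_i−P)·(A_i−P) = L_i²; let q_i = ‖A_i‖²−L_i²
q_1 = 64.0000+9.0000−21.2500 = 51.7500
row 1: 8.0000x + 6.0000y = 52.0000  (q_2=-0.2500)
row 2: 16.0000x + 6.0000y = 80.0000  (q_3=-28.2500)
Cramer on rows 1–2 → x = 3.5000, y = 4.0000

(3.5000, 4.0000)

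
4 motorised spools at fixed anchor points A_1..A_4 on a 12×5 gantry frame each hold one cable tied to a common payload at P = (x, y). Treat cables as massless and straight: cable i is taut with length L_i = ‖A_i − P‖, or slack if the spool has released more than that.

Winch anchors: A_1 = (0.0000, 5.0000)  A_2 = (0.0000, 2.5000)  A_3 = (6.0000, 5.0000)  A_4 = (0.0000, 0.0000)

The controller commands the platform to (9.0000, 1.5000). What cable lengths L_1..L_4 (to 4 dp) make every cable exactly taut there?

(9.6566, 9.0554, 4.6098, 9.1241)

L_1 = √((0.0000−9.0000)² + (5.0000−1.5000)²) = 9.6566
L_2 = √((0.0000−9.0000)² + (2.5000−1.5000)²) = 9.0554
L_3 = √((6.0000−9.0000)² + (5.0000−1.5000)²) = 4.6098
L_4 = √((0.0000−9.0000)² + (0.0000−1.5000)²) = 9.1241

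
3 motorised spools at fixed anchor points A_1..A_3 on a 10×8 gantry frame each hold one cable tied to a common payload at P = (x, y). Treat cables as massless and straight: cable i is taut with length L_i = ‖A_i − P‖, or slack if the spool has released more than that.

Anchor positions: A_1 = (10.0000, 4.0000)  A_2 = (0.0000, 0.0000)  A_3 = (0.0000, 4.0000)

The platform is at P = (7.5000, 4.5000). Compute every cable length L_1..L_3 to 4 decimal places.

L_1: Δ = A_1−P = (2.5000, -0.5000) → ‖Δ‖ = √6.5000 = 2.5495
L_2: Δ = A_2−P = (-7.5000, -4.5000) → ‖Δ‖ = √76.5000 = 8.7464
L_3: Δ = A_3−P = (-7.5000, -0.5000) → ‖Δ‖ = √56.5000 = 7.5166

(2.5495, 8.7464, 7.5166)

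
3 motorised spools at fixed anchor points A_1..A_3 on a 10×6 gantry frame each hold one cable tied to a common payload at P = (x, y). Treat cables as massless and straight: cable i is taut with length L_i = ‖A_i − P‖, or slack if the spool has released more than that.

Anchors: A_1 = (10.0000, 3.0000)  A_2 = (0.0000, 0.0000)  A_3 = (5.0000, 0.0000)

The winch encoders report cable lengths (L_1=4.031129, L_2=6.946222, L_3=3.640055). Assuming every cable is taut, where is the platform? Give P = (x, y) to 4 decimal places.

each cable: (A_i−P)·(A_i−P) = L_i²; let q_i = ‖A_i‖²−L_i²
q_1 = 100.0000+9.0000−16.2500 = 92.7500
row 1: 20.0000x + 6.0000y = 141.0000  (q_2=-48.2500)
row 2: 10.0000x + 6.0000y = 81.0000  (q_3=11.7500)
Cramer on rows 1–2 → x = 6.0000, y = 3.5000

(6.0000, 3.5000)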